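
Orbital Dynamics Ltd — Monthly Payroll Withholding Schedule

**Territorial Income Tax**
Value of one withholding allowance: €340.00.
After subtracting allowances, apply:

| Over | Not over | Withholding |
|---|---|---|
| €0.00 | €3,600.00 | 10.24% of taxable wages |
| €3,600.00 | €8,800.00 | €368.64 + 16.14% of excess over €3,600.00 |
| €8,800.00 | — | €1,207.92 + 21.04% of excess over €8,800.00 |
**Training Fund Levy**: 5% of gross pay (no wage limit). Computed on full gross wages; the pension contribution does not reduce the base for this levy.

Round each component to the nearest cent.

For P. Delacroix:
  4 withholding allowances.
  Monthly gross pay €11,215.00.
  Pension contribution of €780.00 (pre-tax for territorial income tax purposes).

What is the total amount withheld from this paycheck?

Territorial Income Tax: taxable = €11,215.00 − €780.00 − 4×€340.00 = €9,075.00
  €1,207.92 + 21.04% × (€9,075.00 − €8,800.00) = €1,207.92 + 21.04% × €275.00 = €1,265.78
Training Fund Levy: 5% × €11,215.00 = €560.75
Total: €1,265.78 + €560.75 = €1,826.53

€1,826.53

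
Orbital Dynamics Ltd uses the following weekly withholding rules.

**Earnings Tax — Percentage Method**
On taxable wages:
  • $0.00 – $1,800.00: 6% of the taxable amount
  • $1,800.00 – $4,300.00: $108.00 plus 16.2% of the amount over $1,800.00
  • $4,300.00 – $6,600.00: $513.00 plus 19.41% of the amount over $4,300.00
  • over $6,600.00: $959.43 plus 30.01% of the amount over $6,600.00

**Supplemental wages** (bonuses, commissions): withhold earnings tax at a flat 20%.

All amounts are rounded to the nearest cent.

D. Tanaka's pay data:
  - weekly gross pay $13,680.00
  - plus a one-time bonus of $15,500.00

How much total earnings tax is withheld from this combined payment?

$6,184.14

Earnings Tax: taxable = $13,680.00
  $959.43 + 30.01% × ($13,680.00 − $6,600.00) = $959.43 + 30.01% × $7,080.00 = $3,084.14
Supplemental (20% flat on bonus): 20% × $15,500.00 = $3,100.00
Total earnings tax: $3,084.14 + $3,100.00 = $6,184.14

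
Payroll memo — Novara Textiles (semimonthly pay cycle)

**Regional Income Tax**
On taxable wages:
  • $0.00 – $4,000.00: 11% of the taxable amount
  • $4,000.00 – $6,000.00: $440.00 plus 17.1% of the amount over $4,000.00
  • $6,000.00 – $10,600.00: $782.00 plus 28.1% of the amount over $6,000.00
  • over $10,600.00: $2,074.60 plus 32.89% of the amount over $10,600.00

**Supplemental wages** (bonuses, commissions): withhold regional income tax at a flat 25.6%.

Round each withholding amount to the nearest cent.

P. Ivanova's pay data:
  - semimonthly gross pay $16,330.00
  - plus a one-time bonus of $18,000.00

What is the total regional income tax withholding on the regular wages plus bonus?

Regional Income Tax: taxable = $16,330.00
  $2,074.60 + 32.89% × ($16,330.00 − $10,600.00) = $2,074.60 + 32.89% × $5,730.00 = $3,959.20
Supplemental (25.6% flat on bonus): 25.6% × $18,000.00 = $4,608.00
Total regional income tax: $3,959.20 + $4,608.00 = $8,567.20

$8,567.20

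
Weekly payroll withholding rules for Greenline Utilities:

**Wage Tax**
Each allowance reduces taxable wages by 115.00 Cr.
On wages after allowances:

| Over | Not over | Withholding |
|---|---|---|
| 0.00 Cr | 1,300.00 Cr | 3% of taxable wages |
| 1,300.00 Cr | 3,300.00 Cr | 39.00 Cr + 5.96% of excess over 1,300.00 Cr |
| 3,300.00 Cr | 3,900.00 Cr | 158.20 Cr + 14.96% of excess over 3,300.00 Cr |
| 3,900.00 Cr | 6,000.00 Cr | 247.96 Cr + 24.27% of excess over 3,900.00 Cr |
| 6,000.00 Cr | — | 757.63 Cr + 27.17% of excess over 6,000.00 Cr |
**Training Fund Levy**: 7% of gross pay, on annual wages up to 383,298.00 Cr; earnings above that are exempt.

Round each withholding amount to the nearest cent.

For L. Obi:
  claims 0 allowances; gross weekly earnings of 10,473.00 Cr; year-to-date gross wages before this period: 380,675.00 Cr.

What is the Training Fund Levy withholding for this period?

183.61 Cr

Training Fund Levy: cap 383,298.00 Cr − YTD 380,675.00 Cr = 2,623.00 Cr subject; 7% × 2,623.00 Cr = 183.61 Cr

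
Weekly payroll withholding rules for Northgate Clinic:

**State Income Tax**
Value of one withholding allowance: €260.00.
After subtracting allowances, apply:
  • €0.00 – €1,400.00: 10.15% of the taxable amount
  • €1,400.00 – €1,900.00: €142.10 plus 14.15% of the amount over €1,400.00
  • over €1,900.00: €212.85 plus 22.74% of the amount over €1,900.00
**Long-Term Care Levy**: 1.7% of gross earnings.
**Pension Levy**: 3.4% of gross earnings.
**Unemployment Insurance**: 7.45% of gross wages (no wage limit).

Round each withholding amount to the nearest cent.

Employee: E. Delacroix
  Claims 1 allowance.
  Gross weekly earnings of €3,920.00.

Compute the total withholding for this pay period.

€1,105.03

State Income Tax: taxable = €3,920.00 − 1×€260.00 = €3,660.00
  €212.85 + 22.74% × (€3,660.00 − €1,900.00) = €212.85 + 22.74% × €1,760.00 = €613.07
Long-Term Care Levy: 1.7% × €3,920.00 = €66.64
Pension Levy: 3.4% × €3,920.00 = €133.28
Unemployment Insurance: 7.45% × €3,920.00 = €292.04
Total: €613.07 + €66.64 + €133.28 + €292.04 = €1,105.03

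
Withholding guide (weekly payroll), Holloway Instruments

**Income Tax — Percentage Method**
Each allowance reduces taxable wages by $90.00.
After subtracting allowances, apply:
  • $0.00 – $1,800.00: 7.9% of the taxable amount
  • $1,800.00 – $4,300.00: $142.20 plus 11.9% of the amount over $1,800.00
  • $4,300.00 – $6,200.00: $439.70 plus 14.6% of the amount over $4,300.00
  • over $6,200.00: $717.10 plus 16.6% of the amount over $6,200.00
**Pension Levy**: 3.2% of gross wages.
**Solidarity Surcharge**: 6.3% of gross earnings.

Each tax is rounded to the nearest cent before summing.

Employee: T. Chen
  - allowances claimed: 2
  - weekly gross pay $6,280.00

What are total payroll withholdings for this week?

$1,299.10

Income Tax: taxable = $6,280.00 − 2×$90.00 = $6,100.00
  $439.70 + 14.6% × ($6,100.00 − $4,300.00) = $439.70 + 14.6% × $1,800.00 = $702.50
Pension Levy: 3.2% × $6,280.00 = $200.96
Solidarity Surcharge: 6.3% × $6,280.00 = $395.64
Total: $702.50 + $200.96 + $395.64 = $1,299.10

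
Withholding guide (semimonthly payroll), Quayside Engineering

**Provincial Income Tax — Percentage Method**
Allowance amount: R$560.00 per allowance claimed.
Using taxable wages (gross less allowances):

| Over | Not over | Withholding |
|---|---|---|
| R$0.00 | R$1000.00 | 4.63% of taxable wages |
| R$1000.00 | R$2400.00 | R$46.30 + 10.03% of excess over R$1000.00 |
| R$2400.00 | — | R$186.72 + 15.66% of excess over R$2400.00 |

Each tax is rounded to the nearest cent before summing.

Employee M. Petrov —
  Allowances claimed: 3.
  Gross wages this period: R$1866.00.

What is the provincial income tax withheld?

R$8.61

Provincial Income Tax: taxable = R$1866.00 − 3×R$560.00 = R$186.00
  4.63% × R$186.00 = R$8.61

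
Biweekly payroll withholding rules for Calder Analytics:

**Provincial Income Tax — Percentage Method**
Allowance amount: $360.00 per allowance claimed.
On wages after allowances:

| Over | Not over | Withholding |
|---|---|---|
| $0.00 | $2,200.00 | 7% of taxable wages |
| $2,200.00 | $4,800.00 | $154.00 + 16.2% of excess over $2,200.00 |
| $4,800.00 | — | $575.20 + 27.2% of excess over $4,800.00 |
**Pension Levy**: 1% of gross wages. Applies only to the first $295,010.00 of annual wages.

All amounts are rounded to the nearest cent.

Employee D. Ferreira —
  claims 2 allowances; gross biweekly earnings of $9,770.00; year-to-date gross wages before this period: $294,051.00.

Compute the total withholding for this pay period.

Provincial Income Tax: taxable = $9,770.00 − 2×$360.00 = $9,050.00
  $575.20 + 27.2% × ($9,050.00 − $4,800.00) = $575.20 + 27.2% × $4,250.00 = $1,731.20
Pension Levy: cap $295,010.00 − YTD $294,051.00 = $959.00 subject; 1% × $959.00 = $9.59
Total: $1,731.20 + $9.59 = $1,740.79

$1,740.79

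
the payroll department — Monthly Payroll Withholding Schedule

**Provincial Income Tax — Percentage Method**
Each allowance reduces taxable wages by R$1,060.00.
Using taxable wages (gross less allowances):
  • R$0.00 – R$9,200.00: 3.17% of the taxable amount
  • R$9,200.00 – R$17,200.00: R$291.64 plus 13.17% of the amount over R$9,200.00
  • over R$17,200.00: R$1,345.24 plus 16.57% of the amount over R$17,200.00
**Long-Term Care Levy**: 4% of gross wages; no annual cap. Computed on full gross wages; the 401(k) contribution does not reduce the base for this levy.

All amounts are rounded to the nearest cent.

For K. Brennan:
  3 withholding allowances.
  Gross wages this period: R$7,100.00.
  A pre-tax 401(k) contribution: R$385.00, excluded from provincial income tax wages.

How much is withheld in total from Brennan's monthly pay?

R$396.06

Provincial Income Tax: taxable = R$7,100.00 − R$385.00 − 3×R$1,060.00 = R$3,535.00
  3.17% × R$3,535.00 = R$112.06
Long-Term Care Levy: 4% × R$7,100.00 = R$284.00
Total: R$112.06 + R$284.00 = R$396.06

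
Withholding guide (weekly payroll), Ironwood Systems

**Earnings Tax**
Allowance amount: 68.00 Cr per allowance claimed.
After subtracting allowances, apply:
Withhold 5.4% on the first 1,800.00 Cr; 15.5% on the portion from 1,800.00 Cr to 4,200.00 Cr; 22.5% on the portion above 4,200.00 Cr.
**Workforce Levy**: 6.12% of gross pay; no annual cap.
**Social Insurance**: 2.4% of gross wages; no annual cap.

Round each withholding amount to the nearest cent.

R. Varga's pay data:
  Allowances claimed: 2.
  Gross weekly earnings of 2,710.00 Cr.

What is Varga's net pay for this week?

Earnings Tax: taxable = 2,710.00 Cr − 2×68.00 Cr = 2,574.00 Cr
  97.20 Cr + 15.5% × (2,574.00 Cr − 1,800.00 Cr) = 97.20 Cr + 15.5% × 774.00 Cr = 217.17 Cr
Workforce Levy: 6.12% × 2,710.00 Cr = 165.85 Cr
Social Insurance: 2.4% × 2,710.00 Cr = 65.04 Cr
Total withheld: 217.17 Cr + 165.85 Cr + 65.04 Cr = 448.06 Cr
Net pay: 2,710.00 Cr − 448.06 Cr = 2,261.94 Cr

2,261.94 Cr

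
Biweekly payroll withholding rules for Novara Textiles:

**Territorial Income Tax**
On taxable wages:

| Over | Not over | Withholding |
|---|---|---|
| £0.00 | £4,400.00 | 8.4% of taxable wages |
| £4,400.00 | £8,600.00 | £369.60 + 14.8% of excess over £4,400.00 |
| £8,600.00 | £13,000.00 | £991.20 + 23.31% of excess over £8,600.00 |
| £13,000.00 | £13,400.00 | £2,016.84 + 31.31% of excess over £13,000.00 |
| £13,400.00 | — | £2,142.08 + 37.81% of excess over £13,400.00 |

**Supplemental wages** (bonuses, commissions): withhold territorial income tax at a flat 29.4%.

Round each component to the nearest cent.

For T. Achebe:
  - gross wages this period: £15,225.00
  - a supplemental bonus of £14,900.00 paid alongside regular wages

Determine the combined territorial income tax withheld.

£7,212.71

Territorial Income Tax: taxable = £15,225.00
  £2,142.08 + 37.81% × (£15,225.00 − £13,400.00) = £2,142.08 + 37.81% × £1,825.00 = £2,832.11
Supplemental (29.4% flat on bonus): 29.4% × £14,900.00 = £4,380.60
Total territorial income tax: £2,832.11 + £4,380.60 = £7,212.71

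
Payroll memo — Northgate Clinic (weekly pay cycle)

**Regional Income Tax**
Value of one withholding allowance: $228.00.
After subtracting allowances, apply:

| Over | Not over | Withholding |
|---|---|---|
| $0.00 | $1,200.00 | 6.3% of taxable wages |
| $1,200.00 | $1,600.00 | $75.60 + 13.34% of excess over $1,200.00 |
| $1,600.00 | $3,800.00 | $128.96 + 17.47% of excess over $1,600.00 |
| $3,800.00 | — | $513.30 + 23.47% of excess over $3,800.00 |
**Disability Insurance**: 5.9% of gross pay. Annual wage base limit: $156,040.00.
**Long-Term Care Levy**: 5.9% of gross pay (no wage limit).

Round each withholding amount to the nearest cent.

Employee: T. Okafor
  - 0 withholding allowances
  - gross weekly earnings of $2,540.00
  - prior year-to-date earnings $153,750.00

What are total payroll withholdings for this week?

$578.15

Regional Income Tax: taxable = $2,540.00
  $128.96 + 17.47% × ($2,540.00 − $1,600.00) = $128.96 + 17.47% × $940.00 = $293.18
Disability Insurance: cap $156,040.00 − YTD $153,750.00 = $2,290.00 subject; 5.9% × $2,290.00 = $135.11
Long-Term Care Levy: 5.9% × $2,540.00 = $149.86
Total: $293.18 + $135.11 + $149.86 = $578.15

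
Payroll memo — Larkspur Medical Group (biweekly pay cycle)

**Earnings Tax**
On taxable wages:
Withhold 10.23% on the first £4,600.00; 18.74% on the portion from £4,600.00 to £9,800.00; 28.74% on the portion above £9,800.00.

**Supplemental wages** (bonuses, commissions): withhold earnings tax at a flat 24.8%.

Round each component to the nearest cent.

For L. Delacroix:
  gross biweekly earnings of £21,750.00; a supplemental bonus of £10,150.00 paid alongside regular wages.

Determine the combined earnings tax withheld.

£7,396.69

Earnings Tax: taxable = £21,750.00
  £1,445.06 + 28.74% × (£21,750.00 − £9,800.00) = £1,445.06 + 28.74% × £11,950.00 = £4,879.49
Supplemental (24.8% flat on bonus): 24.8% × £10,150.00 = £2,517.20
Total earnings tax: £4,879.49 + £2,517.20 = £7,396.69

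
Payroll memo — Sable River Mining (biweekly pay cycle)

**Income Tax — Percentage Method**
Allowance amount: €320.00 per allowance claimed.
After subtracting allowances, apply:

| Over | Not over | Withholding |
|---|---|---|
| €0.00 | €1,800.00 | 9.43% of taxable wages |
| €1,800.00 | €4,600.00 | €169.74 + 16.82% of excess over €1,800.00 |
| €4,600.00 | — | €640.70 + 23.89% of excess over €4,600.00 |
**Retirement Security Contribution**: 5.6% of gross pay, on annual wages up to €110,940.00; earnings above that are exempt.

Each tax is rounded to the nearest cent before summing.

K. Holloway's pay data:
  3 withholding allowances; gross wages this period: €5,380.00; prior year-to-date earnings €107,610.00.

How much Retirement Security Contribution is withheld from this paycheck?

Retirement Security Contribution: cap €110,940.00 − YTD €107,610.00 = €3,330.00 subject; 5.6% × €3,330.00 = €186.48

€186.48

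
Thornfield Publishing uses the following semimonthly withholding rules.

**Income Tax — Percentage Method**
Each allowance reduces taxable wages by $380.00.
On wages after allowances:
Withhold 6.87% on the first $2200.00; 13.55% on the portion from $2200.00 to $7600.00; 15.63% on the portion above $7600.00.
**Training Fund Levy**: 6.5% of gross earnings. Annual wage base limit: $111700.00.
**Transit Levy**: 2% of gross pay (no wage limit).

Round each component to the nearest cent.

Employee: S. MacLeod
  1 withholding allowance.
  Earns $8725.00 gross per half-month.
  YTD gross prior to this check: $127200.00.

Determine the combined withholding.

Income Tax: taxable = $8725.00 − 1×$380.00 = $8345.00
  $882.84 + 15.63% × ($8345.00 − $7600.00) = $882.84 + 15.63% × $745.00 = $999.28
Training Fund Levy: YTD $127200.00 ≥ cap $111700.00 → $0.00
Transit Levy: 2% × $8725.00 = $174.50
Total: $999.28 + $0.00 + $174.50 = $1173.78

$1173.78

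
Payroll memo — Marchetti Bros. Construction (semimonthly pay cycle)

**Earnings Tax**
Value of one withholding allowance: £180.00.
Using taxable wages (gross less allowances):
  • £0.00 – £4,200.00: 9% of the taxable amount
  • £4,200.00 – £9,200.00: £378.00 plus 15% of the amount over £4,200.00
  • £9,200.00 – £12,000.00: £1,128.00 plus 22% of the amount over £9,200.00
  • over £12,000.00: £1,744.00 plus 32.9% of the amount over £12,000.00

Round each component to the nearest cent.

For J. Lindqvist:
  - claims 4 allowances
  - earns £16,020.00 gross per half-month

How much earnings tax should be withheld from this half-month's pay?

£2,829.70

Earnings Tax: taxable = £16,020.00 − 4×£180.00 = £15,300.00
  £1,744.00 + 32.9% × (£15,300.00 − £12,000.00) = £1,744.00 + 32.9% × £3,300.00 = £2,829.70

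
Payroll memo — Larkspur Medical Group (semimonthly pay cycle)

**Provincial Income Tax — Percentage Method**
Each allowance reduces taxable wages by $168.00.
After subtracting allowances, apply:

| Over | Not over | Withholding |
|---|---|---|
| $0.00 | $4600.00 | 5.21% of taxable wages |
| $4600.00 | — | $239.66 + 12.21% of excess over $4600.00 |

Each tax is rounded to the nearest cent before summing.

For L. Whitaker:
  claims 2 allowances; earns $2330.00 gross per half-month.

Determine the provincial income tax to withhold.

Provincial Income Tax: taxable = $2330.00 − 2×$168.00 = $1994.00
  5.21% × $1994.00 = $103.89

$103.89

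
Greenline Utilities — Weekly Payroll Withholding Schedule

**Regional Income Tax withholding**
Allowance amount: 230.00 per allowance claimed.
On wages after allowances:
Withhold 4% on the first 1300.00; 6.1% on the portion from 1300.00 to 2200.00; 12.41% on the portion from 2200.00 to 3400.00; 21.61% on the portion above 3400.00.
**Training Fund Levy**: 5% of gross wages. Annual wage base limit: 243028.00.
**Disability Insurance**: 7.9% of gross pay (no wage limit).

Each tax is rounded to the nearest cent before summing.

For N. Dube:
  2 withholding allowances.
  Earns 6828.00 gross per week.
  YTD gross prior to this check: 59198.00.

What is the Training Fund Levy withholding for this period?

Training Fund Levy: 5% × 6828.00 = 341.40

341.40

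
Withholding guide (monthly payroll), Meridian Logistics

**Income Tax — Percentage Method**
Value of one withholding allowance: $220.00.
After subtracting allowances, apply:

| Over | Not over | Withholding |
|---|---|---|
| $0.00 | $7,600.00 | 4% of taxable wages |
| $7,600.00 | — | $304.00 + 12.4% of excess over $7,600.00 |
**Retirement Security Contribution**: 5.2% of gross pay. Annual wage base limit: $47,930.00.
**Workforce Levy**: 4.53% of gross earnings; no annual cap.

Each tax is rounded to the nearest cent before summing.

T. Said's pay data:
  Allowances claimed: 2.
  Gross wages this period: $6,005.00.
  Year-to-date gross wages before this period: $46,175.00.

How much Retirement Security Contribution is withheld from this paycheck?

Retirement Security Contribution: cap $47,930.00 − YTD $46,175.00 = $1,755.00 subject; 5.2% × $1,755.00 = $91.26

$91.26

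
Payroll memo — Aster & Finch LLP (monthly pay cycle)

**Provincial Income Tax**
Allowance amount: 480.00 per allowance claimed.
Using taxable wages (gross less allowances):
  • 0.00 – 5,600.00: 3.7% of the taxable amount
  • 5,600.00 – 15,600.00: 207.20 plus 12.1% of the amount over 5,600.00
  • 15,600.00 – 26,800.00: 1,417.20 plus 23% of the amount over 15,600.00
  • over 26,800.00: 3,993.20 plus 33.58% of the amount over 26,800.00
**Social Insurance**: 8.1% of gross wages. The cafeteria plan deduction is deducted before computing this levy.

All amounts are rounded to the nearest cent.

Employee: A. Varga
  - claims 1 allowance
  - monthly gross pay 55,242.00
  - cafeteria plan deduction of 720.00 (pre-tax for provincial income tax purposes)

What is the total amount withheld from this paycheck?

17,557.34

Provincial Income Tax: taxable = 55,242.00 − 720.00 − 1×480.00 = 54,042.00
  3,993.20 + 33.58% × (54,042.00 − 26,800.00) = 3,993.20 + 33.58% × 27,242.00 = 13,141.06
Social Insurance: 8.1% × 54,522.00 = 4,416.28
Total: 13,141.06 + 4,416.28 = 17,557.34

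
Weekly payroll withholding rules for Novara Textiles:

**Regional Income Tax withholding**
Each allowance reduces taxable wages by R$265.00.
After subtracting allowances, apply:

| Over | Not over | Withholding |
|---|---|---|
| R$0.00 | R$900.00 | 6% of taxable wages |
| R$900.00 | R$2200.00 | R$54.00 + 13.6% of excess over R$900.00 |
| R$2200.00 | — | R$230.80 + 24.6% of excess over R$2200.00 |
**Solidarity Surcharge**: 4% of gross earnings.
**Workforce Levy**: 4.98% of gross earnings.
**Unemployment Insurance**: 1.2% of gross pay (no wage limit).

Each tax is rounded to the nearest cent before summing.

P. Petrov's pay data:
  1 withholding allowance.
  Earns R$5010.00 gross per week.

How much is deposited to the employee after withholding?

Regional Income Tax: taxable = R$5010.00 − 1×R$265.00 = R$4745.00
  R$230.80 + 24.6% × (R$4745.00 − R$2200.00) = R$230.80 + 24.6% × R$2545.00 = R$856.87
Solidarity Surcharge: 4% × R$5010.00 = R$200.40
Workforce Levy: 4.98% × R$5010.00 = R$249.50
Unemployment Insurance: 1.2% × R$5010.00 = R$60.12
Total withheld: R$856.87 + R$200.40 + R$249.50 + R$60.12 = R$1366.89
Net pay: R$5010.00 − R$1366.89 = R$3643.11

R$3643.11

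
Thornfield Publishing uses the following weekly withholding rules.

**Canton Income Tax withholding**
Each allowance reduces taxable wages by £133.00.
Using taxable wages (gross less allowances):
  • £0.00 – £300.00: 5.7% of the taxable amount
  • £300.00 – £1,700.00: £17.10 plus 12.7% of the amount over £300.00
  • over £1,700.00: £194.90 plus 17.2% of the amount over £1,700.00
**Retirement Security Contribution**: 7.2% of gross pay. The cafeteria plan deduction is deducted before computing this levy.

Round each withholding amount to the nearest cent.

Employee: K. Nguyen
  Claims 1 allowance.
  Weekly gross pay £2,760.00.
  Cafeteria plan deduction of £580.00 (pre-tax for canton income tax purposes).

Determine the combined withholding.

Canton Income Tax: taxable = £2,760.00 − £580.00 − 1×£133.00 = £2,047.00
  £194.90 + 17.2% × (£2,047.00 − £1,700.00) = £194.90 + 17.2% × £347.00 = £254.58
Retirement Security Contribution: 7.2% × £2,180.00 = £156.96
Total: £254.58 + £156.96 = £411.54

£411.54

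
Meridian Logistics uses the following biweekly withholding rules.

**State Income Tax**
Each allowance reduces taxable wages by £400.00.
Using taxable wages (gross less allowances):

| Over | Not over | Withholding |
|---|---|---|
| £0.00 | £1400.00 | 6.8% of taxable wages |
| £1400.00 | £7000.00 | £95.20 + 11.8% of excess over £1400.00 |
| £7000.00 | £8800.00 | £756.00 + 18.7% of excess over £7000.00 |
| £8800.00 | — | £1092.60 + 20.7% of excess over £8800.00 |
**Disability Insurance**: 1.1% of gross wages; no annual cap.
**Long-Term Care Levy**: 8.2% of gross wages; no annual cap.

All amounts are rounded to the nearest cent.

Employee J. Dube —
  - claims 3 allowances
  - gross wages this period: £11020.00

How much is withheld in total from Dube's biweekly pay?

£2328.60

State Income Tax: taxable = £11020.00 − 3×£400.00 = £9820.00
  £1092.60 + 20.7% × (£9820.00 − £8800.00) = £1092.60 + 20.7% × £1020.00 = £1303.74
Disability Insurance: 1.1% × £11020.00 = £121.22
Long-Term Care Levy: 8.2% × £11020.00 = £903.64
Total: £1303.74 + £121.22 + £903.64 = £2328.60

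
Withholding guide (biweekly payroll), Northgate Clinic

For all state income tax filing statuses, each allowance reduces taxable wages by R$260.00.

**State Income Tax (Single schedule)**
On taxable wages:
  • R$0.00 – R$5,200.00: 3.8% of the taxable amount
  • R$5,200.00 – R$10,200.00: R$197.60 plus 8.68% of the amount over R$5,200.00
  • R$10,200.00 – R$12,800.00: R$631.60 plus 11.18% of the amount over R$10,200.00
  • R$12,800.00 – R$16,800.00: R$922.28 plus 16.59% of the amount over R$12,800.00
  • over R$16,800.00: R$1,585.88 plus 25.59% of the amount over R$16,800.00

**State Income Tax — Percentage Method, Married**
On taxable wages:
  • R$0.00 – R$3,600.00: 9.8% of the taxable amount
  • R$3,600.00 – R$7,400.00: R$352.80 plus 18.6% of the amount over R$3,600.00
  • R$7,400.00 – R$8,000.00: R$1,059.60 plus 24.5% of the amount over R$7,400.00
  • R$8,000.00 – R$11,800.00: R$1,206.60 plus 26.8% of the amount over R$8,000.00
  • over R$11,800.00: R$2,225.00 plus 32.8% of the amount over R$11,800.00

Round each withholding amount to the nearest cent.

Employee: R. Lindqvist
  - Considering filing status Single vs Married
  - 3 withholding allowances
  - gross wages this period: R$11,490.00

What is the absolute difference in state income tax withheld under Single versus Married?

State Income Tax (Single): taxable = R$11,490.00 − 3×R$260.00 = R$10,710.00
  R$631.60 + 11.18% × (R$10,710.00 − R$10,200.00) = R$631.60 + 11.18% × R$510.00 = R$688.62
State Income Tax (Married): taxable = R$11,490.00 − 3×R$260.00 = R$10,710.00
  R$1,206.60 + 26.8% × (R$10,710.00 − R$8,000.00) = R$1,206.60 + 26.8% × R$2,710.00 = R$1,932.88
Difference: |R$688.62 − R$1,932.88| = R$1,244.26 (higher under Married)

R$1,244.26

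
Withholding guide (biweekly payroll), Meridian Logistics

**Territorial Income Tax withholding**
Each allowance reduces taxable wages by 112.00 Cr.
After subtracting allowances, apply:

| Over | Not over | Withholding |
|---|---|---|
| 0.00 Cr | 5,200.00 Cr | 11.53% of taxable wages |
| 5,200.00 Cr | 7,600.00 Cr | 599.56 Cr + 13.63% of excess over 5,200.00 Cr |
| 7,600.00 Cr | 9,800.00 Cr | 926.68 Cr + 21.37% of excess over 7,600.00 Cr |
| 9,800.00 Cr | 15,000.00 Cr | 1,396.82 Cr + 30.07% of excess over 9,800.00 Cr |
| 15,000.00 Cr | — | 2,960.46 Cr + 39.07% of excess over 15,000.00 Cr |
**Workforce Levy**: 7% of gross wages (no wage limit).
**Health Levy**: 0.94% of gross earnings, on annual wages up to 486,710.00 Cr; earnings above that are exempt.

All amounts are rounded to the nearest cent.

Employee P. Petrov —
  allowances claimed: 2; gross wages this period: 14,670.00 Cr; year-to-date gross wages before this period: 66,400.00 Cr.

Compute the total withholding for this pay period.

Territorial Income Tax: taxable = 14,670.00 Cr − 2×112.00 Cr = 14,446.00 Cr
  1,396.82 Cr + 30.07% × (14,446.00 Cr − 9,800.00 Cr) = 1,396.82 Cr + 30.07% × 4,646.00 Cr = 2,793.87 Cr
Workforce Levy: 7% × 14,670.00 Cr = 1,026.90 Cr
Health Levy: 0.94% × 14,670.00 Cr = 137.90 Cr
Total: 2,793.87 Cr + 1,026.90 Cr + 137.90 Cr = 3,958.67 Cr

3,958.67 Cr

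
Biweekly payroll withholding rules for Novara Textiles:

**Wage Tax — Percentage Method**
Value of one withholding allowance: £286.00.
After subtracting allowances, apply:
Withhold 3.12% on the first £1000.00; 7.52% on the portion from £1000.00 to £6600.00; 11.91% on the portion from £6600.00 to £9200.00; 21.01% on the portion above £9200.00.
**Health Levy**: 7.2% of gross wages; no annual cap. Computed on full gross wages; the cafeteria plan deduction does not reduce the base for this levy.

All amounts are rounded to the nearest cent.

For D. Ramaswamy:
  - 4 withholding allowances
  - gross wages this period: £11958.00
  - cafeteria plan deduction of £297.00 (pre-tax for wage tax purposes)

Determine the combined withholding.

Wage Tax: taxable = £11958.00 − £297.00 − 4×£286.00 = £10517.00
  £761.98 + 21.01% × (£10517.00 − £9200.00) = £761.98 + 21.01% × £1317.00 = £1038.68
Health Levy: 7.2% × £11958.00 = £860.98
Total: £1038.68 + £860.98 = £1899.66

£1899.66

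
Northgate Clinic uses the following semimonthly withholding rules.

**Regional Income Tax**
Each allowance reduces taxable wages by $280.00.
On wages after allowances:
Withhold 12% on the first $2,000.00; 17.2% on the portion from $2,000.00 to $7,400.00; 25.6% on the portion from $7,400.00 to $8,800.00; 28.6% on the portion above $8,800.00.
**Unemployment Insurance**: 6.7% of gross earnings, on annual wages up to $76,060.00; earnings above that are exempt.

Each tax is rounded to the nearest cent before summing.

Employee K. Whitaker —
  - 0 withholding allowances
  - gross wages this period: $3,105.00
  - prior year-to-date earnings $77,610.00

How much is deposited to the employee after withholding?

$2,674.94

Regional Income Tax: taxable = $3,105.00
  $240.00 + 17.2% × ($3,105.00 − $2,000.00) = $240.00 + 17.2% × $1,105.00 = $430.06
Unemployment Insurance: YTD $77,610.00 ≥ cap $76,060.00 → $0.00
Total withheld: $430.06 + $0.00 = $430.06
Net pay: $3,105.00 − $430.06 = $2,674.94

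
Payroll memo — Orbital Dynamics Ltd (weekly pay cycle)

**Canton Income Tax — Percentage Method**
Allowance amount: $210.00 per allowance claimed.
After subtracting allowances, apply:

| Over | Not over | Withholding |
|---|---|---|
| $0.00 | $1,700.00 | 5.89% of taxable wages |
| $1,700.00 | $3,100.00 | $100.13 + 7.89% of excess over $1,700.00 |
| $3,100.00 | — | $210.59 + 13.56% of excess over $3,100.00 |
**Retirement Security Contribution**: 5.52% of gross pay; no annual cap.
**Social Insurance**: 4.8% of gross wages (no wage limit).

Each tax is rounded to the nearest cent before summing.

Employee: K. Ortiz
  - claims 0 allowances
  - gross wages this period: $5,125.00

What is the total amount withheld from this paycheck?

$1,014.08

Canton Income Tax: taxable = $5,125.00
  $210.59 + 13.56% × ($5,125.00 − $3,100.00) = $210.59 + 13.56% × $2,025.00 = $485.18
Retirement Security Contribution: 5.52% × $5,125.00 = $282.90
Social Insurance: 4.8% × $5,125.00 = $246.00
Total: $485.18 + $282.90 + $246.00 = $1,014.08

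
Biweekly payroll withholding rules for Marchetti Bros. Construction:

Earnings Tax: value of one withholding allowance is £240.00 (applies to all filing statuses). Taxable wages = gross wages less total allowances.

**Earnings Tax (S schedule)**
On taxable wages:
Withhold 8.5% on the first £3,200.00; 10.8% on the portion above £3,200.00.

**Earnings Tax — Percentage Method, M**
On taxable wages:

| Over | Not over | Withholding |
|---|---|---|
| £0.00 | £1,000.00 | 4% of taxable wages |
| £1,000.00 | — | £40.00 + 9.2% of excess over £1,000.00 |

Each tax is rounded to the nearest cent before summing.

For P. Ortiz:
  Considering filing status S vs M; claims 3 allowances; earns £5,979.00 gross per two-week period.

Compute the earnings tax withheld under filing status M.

£431.83

Earnings Tax (M): taxable = £5,979.00 − 3×£240.00 = £5,259.00
  £40.00 + 9.2% × (£5,259.00 − £1,000.00) = £40.00 + 9.2% × £4,259.00 = £431.83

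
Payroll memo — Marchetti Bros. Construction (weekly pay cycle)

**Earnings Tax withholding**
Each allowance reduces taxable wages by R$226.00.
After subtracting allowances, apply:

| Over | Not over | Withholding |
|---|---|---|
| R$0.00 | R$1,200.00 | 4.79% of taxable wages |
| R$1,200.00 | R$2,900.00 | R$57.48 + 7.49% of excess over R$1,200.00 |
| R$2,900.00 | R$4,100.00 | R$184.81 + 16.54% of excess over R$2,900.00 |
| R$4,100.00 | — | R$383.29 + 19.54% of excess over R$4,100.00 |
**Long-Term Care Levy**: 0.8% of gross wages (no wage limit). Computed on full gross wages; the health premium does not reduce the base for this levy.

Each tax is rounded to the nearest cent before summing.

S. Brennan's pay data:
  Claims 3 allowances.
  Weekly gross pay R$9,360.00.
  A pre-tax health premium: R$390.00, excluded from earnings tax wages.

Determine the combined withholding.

Earnings Tax: taxable = R$9,360.00 − R$390.00 − 3×R$226.00 = R$8,292.00
  R$383.29 + 19.54% × (R$8,292.00 − R$4,100.00) = R$383.29 + 19.54% × R$4,192.00 = R$1,202.41
Long-Term Care Levy: 0.8% × R$9,360.00 = R$74.88
Total: R$1,202.41 + R$74.88 = R$1,277.29

R$1,277.29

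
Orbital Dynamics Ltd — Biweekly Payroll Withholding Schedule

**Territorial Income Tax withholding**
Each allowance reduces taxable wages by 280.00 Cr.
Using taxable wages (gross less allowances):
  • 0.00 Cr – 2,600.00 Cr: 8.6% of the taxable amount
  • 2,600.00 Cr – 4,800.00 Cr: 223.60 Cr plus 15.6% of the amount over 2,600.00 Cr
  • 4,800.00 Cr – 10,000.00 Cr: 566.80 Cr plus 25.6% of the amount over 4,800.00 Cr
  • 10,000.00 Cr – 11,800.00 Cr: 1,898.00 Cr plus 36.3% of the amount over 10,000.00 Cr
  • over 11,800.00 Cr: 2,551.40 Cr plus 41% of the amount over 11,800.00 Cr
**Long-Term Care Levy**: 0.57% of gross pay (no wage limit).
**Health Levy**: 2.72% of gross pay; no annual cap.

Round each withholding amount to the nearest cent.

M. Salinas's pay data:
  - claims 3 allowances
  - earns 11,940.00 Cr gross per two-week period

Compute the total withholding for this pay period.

2,690.13 Cr

Territorial Income Tax: taxable = 11,940.00 Cr − 3×280.00 Cr = 11,100.00 Cr
  1,898.00 Cr + 36.3% × (11,100.00 Cr − 10,000.00 Cr) = 1,898.00 Cr + 36.3% × 1,100.00 Cr = 2,297.30 Cr
Long-Term Care Levy: 0.57% × 11,940.00 Cr = 68.06 Cr
Health Levy: 2.72% × 11,940.00 Cr = 324.77 Cr
Total: 2,297.30 Cr + 68.06 Cr + 324.77 Cr = 2,690.13 Cr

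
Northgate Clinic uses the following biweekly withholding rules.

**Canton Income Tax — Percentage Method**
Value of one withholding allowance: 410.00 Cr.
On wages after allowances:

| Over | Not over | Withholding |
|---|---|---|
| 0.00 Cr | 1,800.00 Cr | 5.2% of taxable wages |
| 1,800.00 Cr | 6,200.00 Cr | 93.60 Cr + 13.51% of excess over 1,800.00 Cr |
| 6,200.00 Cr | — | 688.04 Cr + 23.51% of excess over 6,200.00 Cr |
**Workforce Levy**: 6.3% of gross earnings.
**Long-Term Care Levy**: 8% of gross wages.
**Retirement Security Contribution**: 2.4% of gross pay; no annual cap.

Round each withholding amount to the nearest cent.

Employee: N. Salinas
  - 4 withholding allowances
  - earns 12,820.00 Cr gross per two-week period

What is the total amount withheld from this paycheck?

Canton Income Tax: taxable = 12,820.00 Cr − 4×410.00 Cr = 11,180.00 Cr
  688.04 Cr + 23.51% × (11,180.00 Cr − 6,200.00 Cr) = 688.04 Cr + 23.51% × 4,980.00 Cr = 1,858.84 Cr
Workforce Levy: 6.3% × 12,820.00 Cr = 807.66 Cr
Long-Term Care Levy: 8% × 12,820.00 Cr = 1,025.60 Cr
Retirement Security Contribution: 2.4% × 12,820.00 Cr = 307.68 Cr
Total: 1,858.84 Cr + 807.66 Cr + 1,025.60 Cr + 307.68 Cr = 3,999.78 Cr

3,999.78 Cr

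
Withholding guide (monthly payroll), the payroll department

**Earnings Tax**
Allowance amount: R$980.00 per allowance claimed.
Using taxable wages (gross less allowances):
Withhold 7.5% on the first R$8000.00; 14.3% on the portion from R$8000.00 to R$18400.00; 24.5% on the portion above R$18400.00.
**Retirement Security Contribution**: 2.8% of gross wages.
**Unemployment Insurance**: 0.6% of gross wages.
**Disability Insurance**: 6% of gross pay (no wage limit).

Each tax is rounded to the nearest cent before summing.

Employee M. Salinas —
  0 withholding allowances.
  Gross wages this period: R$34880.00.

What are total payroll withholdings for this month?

Earnings Tax: taxable = R$34880.00
  R$2087.20 + 24.5% × (R$34880.00 − R$18400.00) = R$2087.20 + 24.5% × R$16480.00 = R$6124.80
Retirement Security Contribution: 2.8% × R$34880.00 = R$976.64
Unemployment Insurance: 0.6% × R$34880.00 = R$209.28
Disability Insurance: 6% × R$34880.00 = R$2092.80
Total: R$6124.80 + R$976.64 + R$209.28 + R$2092.80 = R$9403.52

R$9403.52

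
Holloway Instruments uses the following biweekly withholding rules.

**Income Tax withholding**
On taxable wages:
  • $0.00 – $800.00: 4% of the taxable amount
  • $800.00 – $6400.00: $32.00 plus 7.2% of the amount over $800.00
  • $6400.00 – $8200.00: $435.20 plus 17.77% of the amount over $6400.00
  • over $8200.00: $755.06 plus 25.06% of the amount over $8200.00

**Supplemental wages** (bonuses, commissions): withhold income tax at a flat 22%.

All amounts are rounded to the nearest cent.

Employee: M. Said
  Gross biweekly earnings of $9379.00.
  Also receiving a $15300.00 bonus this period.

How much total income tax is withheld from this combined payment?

$4416.52

Income Tax: taxable = $9379.00
  $755.06 + 25.06% × ($9379.00 − $8200.00) = $755.06 + 25.06% × $1179.00 = $1050.52
Supplemental (22% flat on bonus): 22% × $15300.00 = $3366.00
Total income tax: $1050.52 + $3366.00 = $4416.52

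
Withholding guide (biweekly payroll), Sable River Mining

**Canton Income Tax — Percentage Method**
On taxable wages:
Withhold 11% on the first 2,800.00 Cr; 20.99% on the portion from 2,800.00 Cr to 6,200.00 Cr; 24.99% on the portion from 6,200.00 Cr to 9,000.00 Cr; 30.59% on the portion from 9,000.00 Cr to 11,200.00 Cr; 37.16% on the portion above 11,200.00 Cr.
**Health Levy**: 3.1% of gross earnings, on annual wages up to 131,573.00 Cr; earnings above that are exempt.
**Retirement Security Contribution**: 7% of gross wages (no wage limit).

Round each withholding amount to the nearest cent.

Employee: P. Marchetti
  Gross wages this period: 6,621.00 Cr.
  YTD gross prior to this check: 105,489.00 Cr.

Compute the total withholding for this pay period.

Canton Income Tax: taxable = 6,621.00 Cr
  1,021.66 Cr + 24.99% × (6,621.00 Cr − 6,200.00 Cr) = 1,021.66 Cr + 24.99% × 421.00 Cr = 1,126.87 Cr
Health Levy: 3.1% × 6,621.00 Cr = 205.25 Cr
Retirement Security Contribution: 7% × 6,621.00 Cr = 463.47 Cr
Total: 1,126.87 Cr + 205.25 Cr + 463.47 Cr = 1,795.59 Cr

1,795.59 Cr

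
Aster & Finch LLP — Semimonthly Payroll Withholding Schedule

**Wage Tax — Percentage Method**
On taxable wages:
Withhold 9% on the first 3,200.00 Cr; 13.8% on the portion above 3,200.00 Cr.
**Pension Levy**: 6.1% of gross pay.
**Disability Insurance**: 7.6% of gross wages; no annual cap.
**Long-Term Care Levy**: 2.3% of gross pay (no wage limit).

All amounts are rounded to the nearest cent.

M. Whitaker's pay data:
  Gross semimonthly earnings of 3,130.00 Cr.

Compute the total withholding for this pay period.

Wage Tax: taxable = 3,130.00 Cr
  9% × 3,130.00 Cr = 281.70 Cr
Pension Levy: 6.1% × 3,130.00 Cr = 190.93 Cr
Disability Insurance: 7.6% × 3,130.00 Cr = 237.88 Cr
Long-Term Care Levy: 2.3% × 3,130.00 Cr = 71.99 Cr
Total: 281.70 Cr + 190.93 Cr + 237.88 Cr + 71.99 Cr = 782.50 Cr

782.50 Cr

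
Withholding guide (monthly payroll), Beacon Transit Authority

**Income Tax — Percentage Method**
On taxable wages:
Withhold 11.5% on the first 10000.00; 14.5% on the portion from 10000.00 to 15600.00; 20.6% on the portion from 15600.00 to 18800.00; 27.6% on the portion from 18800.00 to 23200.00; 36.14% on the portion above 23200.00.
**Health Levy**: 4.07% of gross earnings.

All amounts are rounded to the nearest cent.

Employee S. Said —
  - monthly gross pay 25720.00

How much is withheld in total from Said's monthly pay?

5793.13

Income Tax: taxable = 25720.00
  3835.60 + 36.14% × (25720.00 − 23200.00) = 3835.60 + 36.14% × 2520.00 = 4746.33
Health Levy: 4.07% × 25720.00 = 1046.80
Total: 4746.33 + 1046.80 = 5793.13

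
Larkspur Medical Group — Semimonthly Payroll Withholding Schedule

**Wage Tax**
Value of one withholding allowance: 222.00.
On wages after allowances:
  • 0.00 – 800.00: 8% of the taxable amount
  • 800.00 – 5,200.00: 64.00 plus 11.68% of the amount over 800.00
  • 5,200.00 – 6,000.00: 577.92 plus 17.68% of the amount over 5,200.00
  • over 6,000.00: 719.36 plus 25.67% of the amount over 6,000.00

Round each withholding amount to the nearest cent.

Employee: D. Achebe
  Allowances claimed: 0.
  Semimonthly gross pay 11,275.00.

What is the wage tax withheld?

Wage Tax: taxable = 11,275.00
  719.36 + 25.67% × (11,275.00 − 6,000.00) = 719.36 + 25.67% × 5,275.00 = 2,073.45

2,073.45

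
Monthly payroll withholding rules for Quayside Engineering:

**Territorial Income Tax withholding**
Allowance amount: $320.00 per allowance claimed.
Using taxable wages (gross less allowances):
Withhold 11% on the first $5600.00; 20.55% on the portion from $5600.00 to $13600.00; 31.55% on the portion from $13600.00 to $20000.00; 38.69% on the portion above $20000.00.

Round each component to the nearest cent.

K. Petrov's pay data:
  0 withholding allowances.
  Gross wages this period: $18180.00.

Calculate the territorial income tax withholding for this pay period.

Territorial Income Tax: taxable = $18180.00
  $2260.00 + 31.55% × ($18180.00 − $13600.00) = $2260.00 + 31.55% × $4580.00 = $3704.99

$3704.99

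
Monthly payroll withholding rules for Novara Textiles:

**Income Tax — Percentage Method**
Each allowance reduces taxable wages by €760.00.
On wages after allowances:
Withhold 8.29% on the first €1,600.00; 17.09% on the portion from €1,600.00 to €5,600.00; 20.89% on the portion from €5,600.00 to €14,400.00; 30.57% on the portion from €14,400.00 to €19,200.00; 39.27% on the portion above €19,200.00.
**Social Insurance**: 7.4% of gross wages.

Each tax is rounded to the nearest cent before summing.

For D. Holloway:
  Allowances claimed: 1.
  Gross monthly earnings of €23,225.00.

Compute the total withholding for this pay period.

€7,122.74

Income Tax: taxable = €23,225.00 − 1×€760.00 = €22,465.00
  €4,121.92 + 39.27% × (€22,465.00 − €19,200.00) = €4,121.92 + 39.27% × €3,265.00 = €5,404.09
Social Insurance: 7.4% × €23,225.00 = €1,718.65
Total: €5,404.09 + €1,718.65 = €7,122.74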